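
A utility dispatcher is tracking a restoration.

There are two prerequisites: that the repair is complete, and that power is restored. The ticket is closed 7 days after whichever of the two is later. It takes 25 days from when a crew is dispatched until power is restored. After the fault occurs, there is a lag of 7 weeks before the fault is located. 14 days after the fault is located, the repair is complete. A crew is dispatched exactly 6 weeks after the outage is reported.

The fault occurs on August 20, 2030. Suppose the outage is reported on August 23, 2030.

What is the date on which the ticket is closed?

The fault occurs: Aug 20, 2030.
The fault is located: Aug 20, 2030 + 7 weeks = Oct 8, 2030.
The repair is complete: Oct 8, 2030 + 14 days = Oct 22, 2030.
The outage is reported: Aug 23, 2030.
A crew is dispatched: Aug 23, 2030 + 6 weeks = Oct 4, 2030.
Power is restored: Oct 4, 2030 + 25 days = Oct 29, 2030.
Both prerequisites met — the repair is complete (Oct 22, 2030), power is restored (Oct 29, 2030); the later is Oct 29, 2030.
The ticket is closed: Oct 29, 2030 + 7 days = Nov 5, 2030.

November 5, 2030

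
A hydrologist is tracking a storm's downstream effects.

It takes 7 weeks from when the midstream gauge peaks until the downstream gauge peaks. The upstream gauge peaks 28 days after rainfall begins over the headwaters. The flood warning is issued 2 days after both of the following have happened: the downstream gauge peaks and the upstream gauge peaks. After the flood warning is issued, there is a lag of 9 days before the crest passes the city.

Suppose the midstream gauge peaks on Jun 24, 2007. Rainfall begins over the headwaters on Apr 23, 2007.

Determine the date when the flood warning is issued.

Aug 14, 2007

The midstream gauge peaks: Jun 24, 2007.
The downstream gauge peaks: Jun 24, 2007 + 7 weeks = Aug 12, 2007.
Rainfall begins over the headwaters: Apr 23, 2007.
The upstream gauge peaks: Apr 23, 2007 + 28 days = May 21, 2007.
Both prerequisites met — the downstream gauge peaks (Aug 12, 2007), the upstream gauge peaks (May 21, 2007); the later is Aug 12, 2007.
The flood warning is issued: Aug 12, 2007 + 2 days = Aug 14, 2007.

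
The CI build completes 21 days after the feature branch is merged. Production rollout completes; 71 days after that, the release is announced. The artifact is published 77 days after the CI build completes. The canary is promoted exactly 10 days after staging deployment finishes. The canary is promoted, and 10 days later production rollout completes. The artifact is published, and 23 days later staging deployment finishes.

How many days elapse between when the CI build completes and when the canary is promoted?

110 days

Causal path: the CI build completes → the artifact is published → staging deployment finishes → the canary is promoted.
Total delay along the path: 77 + 23 + 10 = 110 days.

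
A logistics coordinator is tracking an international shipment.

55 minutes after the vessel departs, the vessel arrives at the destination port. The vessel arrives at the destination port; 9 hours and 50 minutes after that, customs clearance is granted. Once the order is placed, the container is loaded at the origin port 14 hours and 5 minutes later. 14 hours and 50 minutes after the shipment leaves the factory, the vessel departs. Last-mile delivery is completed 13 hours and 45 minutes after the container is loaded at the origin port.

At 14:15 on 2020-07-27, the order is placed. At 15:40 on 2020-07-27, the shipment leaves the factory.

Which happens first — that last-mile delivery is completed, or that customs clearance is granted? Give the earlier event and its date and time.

The order is placed: 14:15 Jul 27, 2020.
The container is loaded at the origin port: 14:15 Jul 27, 2020 + 14h05m = 04:20 Jul 28, 2020.
Last-mile delivery is completed: 04:20 Jul 28, 2020 + 13h45m = 18:05 Jul 28, 2020.
The shipment leaves the factory: 15:40 Jul 27, 2020.
The vessel departs: 15:40 Jul 27, 2020 + 14h50m = 06:30 Jul 28, 2020.
The vessel arrives at the destination port: 06:30 Jul 28, 2020 + 55m = 07:25 Jul 28, 2020.
Customs clearance is granted: 07:25 Jul 28, 2020 + 9h50m = 17:15 Jul 28, 2020.
Comparing: last-mile delivery is completed at 18:05 Jul 28, 2020 vs customs clearance is granted at 17:15 Jul 28, 2020. Earlier: customs clearance is granted.

Customs clearance is granted — 17:15 on 2020-07-28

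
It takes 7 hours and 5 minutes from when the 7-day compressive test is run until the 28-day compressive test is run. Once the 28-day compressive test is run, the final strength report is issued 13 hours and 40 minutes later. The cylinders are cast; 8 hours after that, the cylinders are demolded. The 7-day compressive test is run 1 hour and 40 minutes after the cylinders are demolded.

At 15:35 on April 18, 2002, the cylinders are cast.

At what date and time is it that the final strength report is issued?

22:00 on April 19, 2002

The cylinders are cast: 15:35 Apr 18, 2002.
The cylinders are demolded: 15:35 Apr 18, 2002 + 8h = 23:35 Apr 18, 2002.
The 7-day compressive test is run: 23:35 Apr 18, 2002 + 1h40m = 01:15 Apr 19, 2002.
The 28-day compressive test is run: 01:15 Apr 19, 2002 + 7h05m = 08:20 Apr 19, 2002.
The final strength report is issued: 08:20 Apr 19, 2002 + 13h40m = 22:00 Apr 19, 2002.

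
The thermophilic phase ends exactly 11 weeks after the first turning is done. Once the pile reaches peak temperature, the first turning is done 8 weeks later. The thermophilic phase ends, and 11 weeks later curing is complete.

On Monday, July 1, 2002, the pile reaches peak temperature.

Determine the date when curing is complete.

The pile reaches peak temperature: Jul 1, 2002.
The first turning is done: Jul 1, 2002 + 8 weeks = Aug 26, 2002.
The thermophilic phase ends: Aug 26, 2002 + 11 weeks = Nov 11, 2002.
Curing is complete: Nov 11, 2002 + 11 weeks = Jan 27, 2003.

Monday, January 27, 2003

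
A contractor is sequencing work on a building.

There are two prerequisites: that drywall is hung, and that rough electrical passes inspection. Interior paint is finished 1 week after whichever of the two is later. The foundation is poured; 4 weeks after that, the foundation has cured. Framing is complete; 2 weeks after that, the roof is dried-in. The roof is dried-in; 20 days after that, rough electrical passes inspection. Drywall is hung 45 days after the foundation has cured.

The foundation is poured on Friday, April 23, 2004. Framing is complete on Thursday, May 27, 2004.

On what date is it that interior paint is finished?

The foundation is poured: Apr 23, 2004.
The foundation has cured: Apr 23, 2004 + 4 weeks = May 21, 2004.
Drywall is hung: May 21, 2004 + 45 days = Jul 5, 2004.
Framing is complete: May 27, 2004.
The roof is dried-in: May 27, 2004 + 2 weeks = Jun 10, 2004.
Rough electrical passes inspection: Jun 10, 2004 + 20 days = Jun 30, 2004.
Both prerequisites met — drywall is hung (Jul 5, 2004), rough electrical passes inspection (Jun 30, 2004); the later is Jul 5, 2004.
Interior paint is finished: Jul 5, 2004 + 1 week = Jul 12, 2004.

Monday, July 12, 2004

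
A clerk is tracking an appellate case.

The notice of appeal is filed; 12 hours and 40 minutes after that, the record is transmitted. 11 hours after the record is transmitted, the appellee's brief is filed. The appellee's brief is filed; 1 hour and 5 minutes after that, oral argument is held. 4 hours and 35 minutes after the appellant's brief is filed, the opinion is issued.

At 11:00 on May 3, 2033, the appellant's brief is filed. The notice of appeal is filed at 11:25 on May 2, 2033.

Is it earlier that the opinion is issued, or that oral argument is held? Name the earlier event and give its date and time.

Oral argument is held — 12:10 on May 3, 2033

The appellant's brief is filed: 11:00 May 3, 2033.
The opinion is issued: 11:00 May 3, 2033 + 4h35m = 15:35 May 3, 2033.
The notice of appeal is filed: 11:25 May 2, 2033.
The record is transmitted: 11:25 May 2, 2033 + 12h40m = 00:05 May 3, 2033.
The appellee's brief is filed: 00:05 May 3, 2033 + 11h = 11:05 May 3, 2033.
Oral argument is held: 11:05 May 3, 2033 + 1h05m = 12:10 May 3, 2033.
Comparing: the opinion is issued at 15:35 May 3, 2033 vs oral argument is held at 12:10 May 3, 2033. Earlier: oral argument is held.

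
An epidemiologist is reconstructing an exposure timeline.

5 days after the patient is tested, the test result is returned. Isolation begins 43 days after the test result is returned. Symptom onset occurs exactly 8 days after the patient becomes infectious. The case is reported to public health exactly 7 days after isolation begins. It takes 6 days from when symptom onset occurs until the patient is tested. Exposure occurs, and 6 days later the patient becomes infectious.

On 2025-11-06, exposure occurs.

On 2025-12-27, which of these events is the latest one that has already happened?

Exposure occurs: Nov 6, 2025.
The patient becomes infectious: Nov 6, 2025 + 6 days = Nov 12, 2025.
Symptom onset occurs: Nov 12, 2025 + 8 days = Nov 20, 2025.
The patient is tested: Nov 20, 2025 + 6 days = Nov 26, 2025.
The test result is returned: Nov 26, 2025 + 5 days = Dec 1, 2025.
Isolation begins: Dec 1, 2025 + 43 days = Jan 13, 2026.
The case is reported to public health: Jan 13, 2026 + 7 days = Jan 20, 2026.
Dec 27, 2025 falls between when the test result is returned (Dec 1, 2025) and when isolation begins (Jan 13, 2026).

The test result is returned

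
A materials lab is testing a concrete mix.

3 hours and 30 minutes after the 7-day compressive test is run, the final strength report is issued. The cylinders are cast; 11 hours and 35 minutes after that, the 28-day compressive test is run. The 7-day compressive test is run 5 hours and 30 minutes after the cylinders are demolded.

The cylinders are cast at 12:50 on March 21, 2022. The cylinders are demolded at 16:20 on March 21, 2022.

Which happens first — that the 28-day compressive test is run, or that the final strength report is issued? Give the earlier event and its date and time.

The 28-day compressive test is run — 00:25 on March 22, 2022

The cylinders are cast: 12:50 Mar 21, 2022.
The 28-day compressive test is run: 12:50 Mar 21, 2022 + 11h35m = 00:25 Mar 22, 2022.
The cylinders are demolded: 16:20 Mar 21, 2022.
The 7-day compressive test is run: 16:20 Mar 21, 2022 + 5h30m = 21:50 Mar 21, 2022.
The final strength report is issued: 21:50 Mar 21, 2022 + 3h30m = 01:20 Mar 22, 2022.
Comparing: the 28-day compressive test is run at 00:25 Mar 22, 2022 vs the final strength report is issued at 01:20 Mar 22, 2022. Earlier: the 28-day compressive test is run.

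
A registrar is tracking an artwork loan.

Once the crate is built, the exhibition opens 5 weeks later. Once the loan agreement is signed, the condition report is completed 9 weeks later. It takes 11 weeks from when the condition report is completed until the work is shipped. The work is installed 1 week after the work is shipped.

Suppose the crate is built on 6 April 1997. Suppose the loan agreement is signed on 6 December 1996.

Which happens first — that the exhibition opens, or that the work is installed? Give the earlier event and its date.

The crate is built: Apr 6, 1997.
The exhibition opens: Apr 6, 1997 + 5 weeks = May 11, 1997.
The loan agreement is signed: Dec 6, 1996.
The condition report is completed: Dec 6, 1996 + 9 weeks = Feb 7, 1997.
The work is shipped: Feb 7, 1997 + 11 weeks = Apr 25, 1997.
The work is installed: Apr 25, 1997 + 1 week = May 2, 1997.
Comparing: the exhibition opens on May 11, 1997 vs the work is installed on May 2, 1997. Earlier: the work is installed.

The work is installed — 2 May 1997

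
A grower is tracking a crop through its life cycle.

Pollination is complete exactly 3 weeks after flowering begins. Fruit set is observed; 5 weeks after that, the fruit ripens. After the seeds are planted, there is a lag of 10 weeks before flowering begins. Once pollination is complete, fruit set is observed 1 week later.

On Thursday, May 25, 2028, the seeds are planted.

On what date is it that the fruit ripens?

The seeds are planted: May 25, 2028.
Flowering begins: May 25, 2028 + 10 weeks = Aug 3, 2028.
Pollination is complete: Aug 3, 2028 + 3 weeks = Aug 24, 2028.
Fruit set is observed: Aug 24, 2028 + 1 week = Aug 31, 2028.
The fruit ripens: Aug 31, 2028 + 5 weeks = Oct 5, 2028.

Thursday, October 5, 2028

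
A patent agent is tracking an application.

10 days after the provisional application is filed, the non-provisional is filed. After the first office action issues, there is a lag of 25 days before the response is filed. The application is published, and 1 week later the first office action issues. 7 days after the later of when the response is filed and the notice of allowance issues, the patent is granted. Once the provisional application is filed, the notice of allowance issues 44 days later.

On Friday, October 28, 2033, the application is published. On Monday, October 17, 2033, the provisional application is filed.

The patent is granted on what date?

The application is published: Oct 28, 2033.
The first office action issues: Oct 28, 2033 + 1 week = Nov 4, 2033.
The response is filed: Nov 4, 2033 + 25 days = Nov 29, 2033.
The provisional application is filed: Oct 17, 2033.
The notice of allowance issues: Oct 17, 2033 + 44 days = Nov 30, 2033.
Both prerequisites met — the response is filed (Nov 29, 2033), the notice of allowance issues (Nov 30, 2033); the later is Nov 30, 2033.
The patent is granted: Nov 30, 2033 + 7 days = Dec 7, 2033.

Wednesday, December 7, 2033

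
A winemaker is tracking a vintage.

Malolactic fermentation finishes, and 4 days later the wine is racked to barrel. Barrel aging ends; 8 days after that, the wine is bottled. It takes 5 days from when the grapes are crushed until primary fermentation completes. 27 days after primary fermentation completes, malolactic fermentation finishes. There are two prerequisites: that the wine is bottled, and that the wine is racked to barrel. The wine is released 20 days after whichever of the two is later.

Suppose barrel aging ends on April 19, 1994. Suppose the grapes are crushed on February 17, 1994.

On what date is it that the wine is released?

Barrel aging ends: Apr 19, 1994.
The wine is bottled: Apr 19, 1994 + 8 days = Apr 27, 1994.
The grapes are crushed: Feb 17, 1994.
Primary fermentation completes: Feb 17, 1994 + 5 days = Feb 22, 1994.
Malolactic fermentation finishes: Feb 22, 1994 + 27 days = Mar 21, 1994.
The wine is racked to barrel: Mar 21, 1994 + 4 days = Mar 25, 1994.
Both prerequisites met — the wine is bottled (Apr 27, 1994), the wine is racked to barrel (Mar 25, 1994); the later is Apr 27, 1994.
The wine is released: Apr 27, 1994 + 20 days = May 17, 1994.

May 17, 1994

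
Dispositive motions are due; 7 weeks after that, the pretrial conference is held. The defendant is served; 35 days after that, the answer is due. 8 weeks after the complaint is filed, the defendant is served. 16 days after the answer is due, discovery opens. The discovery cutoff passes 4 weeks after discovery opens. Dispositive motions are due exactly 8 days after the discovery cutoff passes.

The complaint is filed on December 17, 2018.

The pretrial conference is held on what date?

The complaint is filed: Dec 17, 2018.
The defendant is served: Dec 17, 2018 + 8 weeks = Feb 11, 2019.
The answer is due: Feb 11, 2019 + 35 days = Mar 18, 2019.
Discovery opens: Mar 18, 2019 + 16 days = Apr 3, 2019.
The discovery cutoff passes: Apr 3, 2019 + 4 weeks = May 1, 2019.
Dispositive motions are due: May 1, 2019 + 8 days = May 9, 2019.
The pretrial conference is held: May 9, 2019 + 7 weeks = Jun 27, 2019.

June 27, 2019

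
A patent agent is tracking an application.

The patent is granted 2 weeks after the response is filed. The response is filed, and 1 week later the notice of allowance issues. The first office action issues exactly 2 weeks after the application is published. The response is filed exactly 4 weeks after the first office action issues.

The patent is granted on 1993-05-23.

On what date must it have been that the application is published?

The patent is granted: May 23, 1993.
The response is filed: May 23, 1993 − 2 weeks = May 9, 1993.
The first office action issues: May 9, 1993 − 4 weeks = Apr 11, 1993.
The application is published: Apr 11, 1993 − 2 weeks = Mar 28, 1993.

1993-03-28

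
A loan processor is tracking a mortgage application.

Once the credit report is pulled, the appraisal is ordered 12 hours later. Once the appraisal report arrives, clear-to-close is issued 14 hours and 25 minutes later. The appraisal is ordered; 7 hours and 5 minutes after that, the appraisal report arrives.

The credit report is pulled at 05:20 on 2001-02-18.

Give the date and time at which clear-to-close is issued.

14:50 on 2001-02-19

The credit report is pulled: 05:20 Feb 18, 2001.
The appraisal is ordered: 05:20 Feb 18, 2001 + 12h = 17:20 Feb 18, 2001.
The appraisal report arrives: 17:20 Feb 18, 2001 + 7h05m = 00:25 Feb 19, 2001.
Clear-to-close is issued: 00:25 Feb 19, 2001 + 14h25m = 14:50 Feb 19, 2001.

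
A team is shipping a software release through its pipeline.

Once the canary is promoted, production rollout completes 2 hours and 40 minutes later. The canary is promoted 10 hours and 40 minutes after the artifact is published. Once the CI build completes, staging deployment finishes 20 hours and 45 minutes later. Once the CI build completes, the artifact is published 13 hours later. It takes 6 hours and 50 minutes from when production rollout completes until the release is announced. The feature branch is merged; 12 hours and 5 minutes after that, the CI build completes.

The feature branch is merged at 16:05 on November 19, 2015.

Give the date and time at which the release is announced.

13:20 on November 21, 2015

The feature branch is merged: 16:05 Nov 19, 2015.
The CI build completes: 16:05 Nov 19, 2015 + 12h05m = 04:10 Nov 20, 2015.
The artifact is published: 04:10 Nov 20, 2015 + 13h = 17:10 Nov 20, 2015.
The canary is promoted: 17:10 Nov 20, 2015 + 10h40m = 03:50 Nov 21, 2015.
Production rollout completes: 03:50 Nov 21, 2015 + 2h40m = 06:30 Nov 21, 2015.
The release is announced: 06:30 Nov 21, 2015 + 6h50m = 13:20 Nov 21, 2015.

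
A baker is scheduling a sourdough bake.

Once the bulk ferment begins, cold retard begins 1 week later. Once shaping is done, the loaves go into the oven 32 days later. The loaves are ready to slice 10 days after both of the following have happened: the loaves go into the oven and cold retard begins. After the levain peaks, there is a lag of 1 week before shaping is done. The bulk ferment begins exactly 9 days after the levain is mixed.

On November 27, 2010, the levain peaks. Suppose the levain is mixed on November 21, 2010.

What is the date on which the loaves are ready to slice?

January 15, 2011

The levain peaks: Nov 27, 2010.
Shaping is done: Nov 27, 2010 + 1 week = Dec 4, 2010.
The loaves go into the oven: Dec 4, 2010 + 32 days = Jan 5, 2011.
The levain is mixed: Nov 21, 2010.
The bulk ferment begins: Nov 21, 2010 + 9 days = Nov 30, 2010.
Cold retard begins: Nov 30, 2010 + 1 week = Dec 7, 2010.
Both prerequisites met — the loaves go into the oven (Jan 5, 2011), cold retard begins (Dec 7, 2010); the later is Jan 5, 2011.
The loaves are ready to slice: Jan 5, 2011 + 10 days = Jan 15, 2011.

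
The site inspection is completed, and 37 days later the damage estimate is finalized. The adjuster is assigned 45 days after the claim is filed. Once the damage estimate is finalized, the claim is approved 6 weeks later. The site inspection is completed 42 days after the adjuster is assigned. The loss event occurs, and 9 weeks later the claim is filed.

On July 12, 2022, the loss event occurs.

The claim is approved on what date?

The loss event occurs: Jul 12, 2022.
The claim is filed: Jul 12, 2022 + 9 weeks = Sep 13, 2022.
The adjuster is assigned: Sep 13, 2022 + 45 days = Oct 28, 2022.
The site inspection is completed: Oct 28, 2022 + 42 days = Dec 9, 2022.
The damage estimate is finalized: Dec 9, 2022 + 37 days = Jan 15, 2023.
The claim is approved: Jan 15, 2023 + 6 weeks = Feb 26, 2023.

February 26, 2023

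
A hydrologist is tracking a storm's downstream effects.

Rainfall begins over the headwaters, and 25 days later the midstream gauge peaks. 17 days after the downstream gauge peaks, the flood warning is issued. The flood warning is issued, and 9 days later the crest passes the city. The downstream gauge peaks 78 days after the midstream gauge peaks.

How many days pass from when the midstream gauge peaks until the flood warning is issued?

95 days

Causal path: the midstream gauge peaks → the downstream gauge peaks → the flood warning is issued.
Total delay along the path: 78 + 17 = 95 days.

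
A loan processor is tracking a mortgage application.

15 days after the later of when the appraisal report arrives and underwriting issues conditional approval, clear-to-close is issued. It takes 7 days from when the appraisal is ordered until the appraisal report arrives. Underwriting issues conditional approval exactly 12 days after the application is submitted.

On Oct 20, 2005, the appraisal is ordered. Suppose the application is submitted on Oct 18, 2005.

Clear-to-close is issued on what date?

Nov 14, 2005

The appraisal is ordered: Oct 20, 2005.
The appraisal report arrives: Oct 20, 2005 + 7 days = Oct 27, 2005.
The application is submitted: Oct 18, 2005.
Underwriting issues conditional approval: Oct 18, 2005 + 12 days = Oct 30, 2005.
Both prerequisites met — the appraisal report arrives (Oct 27, 2005), underwriting issues conditional approval (Oct 30, 2005); the later is Oct 30, 2005.
Clear-to-close is issued: Oct 30, 2005 + 15 days = Nov 14, 2005.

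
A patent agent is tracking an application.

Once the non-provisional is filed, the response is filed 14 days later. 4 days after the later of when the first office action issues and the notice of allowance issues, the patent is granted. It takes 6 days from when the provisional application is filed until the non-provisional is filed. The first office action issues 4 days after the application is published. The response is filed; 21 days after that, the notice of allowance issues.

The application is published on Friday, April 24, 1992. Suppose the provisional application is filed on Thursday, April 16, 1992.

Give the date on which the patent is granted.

Sunday, May 31, 1992

The application is published: Apr 24, 1992.
The first office action issues: Apr 24, 1992 + 4 days = Apr 28, 1992.
The provisional application is filed: Apr 16, 1992.
The non-provisional is filed: Apr 16, 1992 + 6 days = Apr 22, 1992.
The response is filed: Apr 22, 1992 + 14 days = May 6, 1992.
The notice of allowance issues: May 6, 1992 + 21 days = May 27, 1992.
Both prerequisites met — the first office action issues (Apr 28, 1992), the notice of allowance issues (May 27, 1992); the later is May 27, 1992.
The patent is granted: May 27, 1992 + 4 days = May 31, 1992.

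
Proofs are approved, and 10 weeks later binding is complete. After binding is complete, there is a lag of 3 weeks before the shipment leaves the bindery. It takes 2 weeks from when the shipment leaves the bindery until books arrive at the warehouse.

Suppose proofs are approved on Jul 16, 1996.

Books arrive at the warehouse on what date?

Proofs are approved: Jul 16, 1996.
Binding is complete: Jul 16, 1996 + 10 weeks = Sep 24, 1996.
The shipment leaves the bindery: Sep 24, 1996 + 3 weeks = Oct 15, 1996.
Books arrive at the warehouse: Oct 15, 1996 + 2 weeks = Oct 29, 1996.

Oct 29, 1996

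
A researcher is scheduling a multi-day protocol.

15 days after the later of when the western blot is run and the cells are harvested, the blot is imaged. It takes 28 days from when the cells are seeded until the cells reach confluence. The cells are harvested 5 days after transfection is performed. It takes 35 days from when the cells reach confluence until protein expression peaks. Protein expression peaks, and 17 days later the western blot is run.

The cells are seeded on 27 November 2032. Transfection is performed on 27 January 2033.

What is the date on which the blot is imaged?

2 March 2033

The cells are seeded: Nov 27, 2032.
The cells reach confluence: Nov 27, 2032 + 28 days = Dec 25, 2032.
Protein expression peaks: Dec 25, 2032 + 35 days = Jan 29, 2033.
The western blot is run: Jan 29, 2033 + 17 days = Feb 15, 2033.
Transfection is performed: Jan 27, 2033.
The cells are harvested: Jan 27, 2033 + 5 days = Feb 1, 2033.
Both prerequisites met — the western blot is run (Feb 15, 2033), the cells are harvested (Feb 1, 2033); the later is Feb 15, 2033.
The blot is imaged: Feb 15, 2033 + 15 days = Mar 2, 2033.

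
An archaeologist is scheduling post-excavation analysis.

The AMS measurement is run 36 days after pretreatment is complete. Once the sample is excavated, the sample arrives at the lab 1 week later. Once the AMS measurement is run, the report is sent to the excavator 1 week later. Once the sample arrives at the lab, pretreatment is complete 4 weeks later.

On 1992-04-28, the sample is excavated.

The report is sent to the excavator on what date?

The sample is excavated: Apr 28, 1992.
The sample arrives at the lab: Apr 28, 1992 + 1 week = May 5, 1992.
Pretreatment is complete: May 5, 1992 + 4 weeks = Jun 2, 1992.
The AMS measurement is run: Jun 2, 1992 + 36 days = Jul 8, 1992.
The report is sent to the excavator: Jul 8, 1992 + 1 week = Jul 15, 1992.

1992-07-15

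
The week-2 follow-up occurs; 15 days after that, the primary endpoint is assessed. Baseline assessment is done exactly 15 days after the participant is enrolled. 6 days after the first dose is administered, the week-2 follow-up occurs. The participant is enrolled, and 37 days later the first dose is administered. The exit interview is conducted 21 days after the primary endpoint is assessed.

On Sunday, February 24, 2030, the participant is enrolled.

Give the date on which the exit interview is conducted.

The participant is enrolled: Feb 24, 2030.
The first dose is administered: Feb 24, 2030 + 37 days = Apr 2, 2030.
The week-2 follow-up occurs: Apr 2, 2030 + 6 days = Apr 8, 2030.
The primary endpoint is assessed: Apr 8, 2030 + 15 days = Apr 23, 2030.
The exit interview is conducted: Apr 23, 2030 + 21 days = May 14, 2030.

Tuesday, May 14, 2030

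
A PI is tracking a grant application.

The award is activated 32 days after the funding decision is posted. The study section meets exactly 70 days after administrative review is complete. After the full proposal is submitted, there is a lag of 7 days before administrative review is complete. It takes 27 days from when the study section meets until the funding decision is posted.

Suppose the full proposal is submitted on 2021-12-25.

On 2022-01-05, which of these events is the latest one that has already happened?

Administrative review is complete

The full proposal is submitted: Dec 25, 2021.
Administrative review is complete: Dec 25, 2021 + 7 days = Jan 1, 2022.
The study section meets: Jan 1, 2022 + 70 days = Mar 12, 2022.
The funding decision is posted: Mar 12, 2022 + 27 days = Apr 8, 2022.
The award is activated: Apr 8, 2022 + 32 days = May 10, 2022.
Jan 5, 2022 falls between when administrative review is complete (Jan 1, 2022) and when the study section meets (Mar 12, 2022).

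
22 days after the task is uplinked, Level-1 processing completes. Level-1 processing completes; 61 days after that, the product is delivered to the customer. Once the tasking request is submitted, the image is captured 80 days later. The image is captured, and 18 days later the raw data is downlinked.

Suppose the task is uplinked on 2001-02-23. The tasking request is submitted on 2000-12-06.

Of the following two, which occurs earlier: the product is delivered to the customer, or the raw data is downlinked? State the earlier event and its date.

The task is uplinked: Feb 23, 2001.
Level-1 processing completes: Feb 23, 2001 + 22 days = Mar 17, 2001.
The product is delivered to the customer: Mar 17, 2001 + 61 days = May 17, 2001.
The tasking request is submitted: Dec 6, 2000.
The image is captured: Dec 6, 2000 + 80 days = Feb 24, 2001.
The raw data is downlinked: Feb 24, 2001 + 18 days = Mar 14, 2001.
Comparing: the product is delivered to the customer on May 17, 2001 vs the raw data is downlinked on Mar 14, 2001. Earlier: the raw data is downlinked.

The raw data is downlinked — 2001-03-14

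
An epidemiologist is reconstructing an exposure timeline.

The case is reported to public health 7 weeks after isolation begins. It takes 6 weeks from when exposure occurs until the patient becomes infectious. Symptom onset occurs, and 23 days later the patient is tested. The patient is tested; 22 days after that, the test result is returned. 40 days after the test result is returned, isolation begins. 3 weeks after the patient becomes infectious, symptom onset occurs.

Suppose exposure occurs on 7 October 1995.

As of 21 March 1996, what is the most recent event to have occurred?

Exposure occurs: Oct 7, 1995.
The patient becomes infectious: Oct 7, 1995 + 6 weeks = Nov 18, 1995.
Symptom onset occurs: Nov 18, 1995 + 3 weeks = Dec 9, 1995.
The patient is tested: Dec 9, 1995 + 23 days = Jan 1, 1996.
The test result is returned: Jan 1, 1996 + 22 days = Jan 23, 1996.
Isolation begins: Jan 23, 1996 + 40 days = Mar 3, 1996.
The case is reported to public health: Mar 3, 1996 + 7 weeks = Apr 21, 1996.
Mar 21, 1996 falls between when isolation begins (Mar 3, 1996) and when the case is reported to public health (Apr 21, 1996).

Isolation begins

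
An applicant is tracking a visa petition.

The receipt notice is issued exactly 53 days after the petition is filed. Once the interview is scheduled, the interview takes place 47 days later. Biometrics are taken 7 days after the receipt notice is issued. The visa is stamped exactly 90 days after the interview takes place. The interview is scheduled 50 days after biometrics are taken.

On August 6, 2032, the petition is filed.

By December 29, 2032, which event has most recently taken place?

The petition is filed: Aug 6, 2032.
The receipt notice is issued: Aug 6, 2032 + 53 days = Sep 28, 2032.
Biometrics are taken: Sep 28, 2032 + 7 days = Oct 5, 2032.
The interview is scheduled: Oct 5, 2032 + 50 days = Nov 24, 2032.
The interview takes place: Nov 24, 2032 + 47 days = Jan 10, 2033.
The visa is stamped: Jan 10, 2033 + 90 days = Apr 10, 2033.
Dec 29, 2032 falls between when the interview is scheduled (Nov 24, 2032) and when the interview takes place (Jan 10, 2033).

The interview is scheduled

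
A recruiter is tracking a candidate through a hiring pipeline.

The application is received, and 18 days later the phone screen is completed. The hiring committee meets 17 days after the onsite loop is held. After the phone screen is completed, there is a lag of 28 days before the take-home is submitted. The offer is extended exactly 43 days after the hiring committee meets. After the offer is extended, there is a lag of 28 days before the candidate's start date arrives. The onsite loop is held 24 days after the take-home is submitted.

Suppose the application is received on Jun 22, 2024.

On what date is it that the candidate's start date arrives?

Nov 27, 2024

The application is received: Jun 22, 2024.
The phone screen is completed: Jun 22, 2024 + 18 days = Jul 10, 2024.
The take-home is submitted: Jul 10, 2024 + 28 days = Aug 7, 2024.
The onsite loop is held: Aug 7, 2024 + 24 days = Aug 31, 2024.
The hiring committee meets: Aug 31, 2024 + 17 days = Sep 17, 2024.
The offer is extended: Sep 17, 2024 + 43 days = Oct 30, 2024.
The candidate's start date arrives: Oct 30, 2024 + 28 days = Nov 27, 2024.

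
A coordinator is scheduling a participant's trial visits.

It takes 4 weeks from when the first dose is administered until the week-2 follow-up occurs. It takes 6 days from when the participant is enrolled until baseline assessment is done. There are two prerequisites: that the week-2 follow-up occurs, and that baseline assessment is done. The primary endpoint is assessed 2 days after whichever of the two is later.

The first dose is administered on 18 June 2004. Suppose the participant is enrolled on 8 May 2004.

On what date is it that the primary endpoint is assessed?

18 July 2004

The first dose is administered: Jun 18, 2004.
The week-2 follow-up occurs: Jun 18, 2004 + 4 weeks = Jul 16, 2004.
The participant is enrolled: May 8, 2004.
Baseline assessment is done: May 8, 2004 + 6 days = May 14, 2004.
Both prerequisites met — the week-2 follow-up occurs (Jul 16, 2004), baseline assessment is done (May 14, 2004); the later is Jul 16, 2004.
The primary endpoint is assessed: Jul 16, 2004 + 2 days = Jul 18, 2004.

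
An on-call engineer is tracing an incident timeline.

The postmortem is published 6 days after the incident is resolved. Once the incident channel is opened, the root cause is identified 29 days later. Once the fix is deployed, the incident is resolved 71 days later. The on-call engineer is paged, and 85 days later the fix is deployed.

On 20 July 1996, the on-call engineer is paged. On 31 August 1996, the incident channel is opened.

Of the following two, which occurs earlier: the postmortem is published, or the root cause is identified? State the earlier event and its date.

The root cause is identified — 29 September 1996

The on-call engineer is paged: Jul 20, 1996.
The fix is deployed: Jul 20, 1996 + 85 days = Oct 13, 1996.
The incident is resolved: Oct 13, 1996 + 71 days = Dec 23, 1996.
The postmortem is published: Dec 23, 1996 + 6 days = Dec 29, 1996.
The incident channel is opened: Aug 31, 1996.
The root cause is identified: Aug 31, 1996 + 29 days = Sep 29, 1996.
Comparing: the postmortem is published on Dec 29, 1996 vs the root cause is identified on Sep 29, 1996. Earlier: the root cause is identified.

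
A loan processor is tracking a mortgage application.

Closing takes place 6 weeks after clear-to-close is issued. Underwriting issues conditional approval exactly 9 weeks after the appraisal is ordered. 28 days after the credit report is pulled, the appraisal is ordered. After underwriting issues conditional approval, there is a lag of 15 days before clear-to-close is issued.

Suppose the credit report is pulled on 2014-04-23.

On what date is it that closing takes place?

2014-09-18

The credit report is pulled: Apr 23, 2014.
The appraisal is ordered: Apr 23, 2014 + 28 days = May 21, 2014.
Underwriting issues conditional approval: May 21, 2014 + 9 weeks = Jul 23, 2014.
Clear-to-close is issued: Jul 23, 2014 + 15 days = Aug 7, 2014.
Closing takes place: Aug 7, 2014 + 6 weeks = Sep 18, 2014.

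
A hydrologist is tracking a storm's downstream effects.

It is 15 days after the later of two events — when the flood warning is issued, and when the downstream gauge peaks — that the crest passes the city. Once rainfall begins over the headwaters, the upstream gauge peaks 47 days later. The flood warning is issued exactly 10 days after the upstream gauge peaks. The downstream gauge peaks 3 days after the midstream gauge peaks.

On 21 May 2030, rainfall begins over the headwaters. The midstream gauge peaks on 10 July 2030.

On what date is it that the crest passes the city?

Rainfall begins over the headwaters: May 21, 2030.
The upstream gauge peaks: May 21, 2030 + 47 days = Jul 7, 2030.
The flood warning is issued: Jul 7, 2030 + 10 days = Jul 17, 2030.
The midstream gauge peaks: Jul 10, 2030.
The downstream gauge peaks: Jul 10, 2030 + 3 days = Jul 13, 2030.
Both prerequisites met — the flood warning is issued (Jul 17, 2030), the downstream gauge peaks (Jul 13, 2030); the later is Jul 17, 2030.
The crest passes the city: Jul 17, 2030 + 15 days = Aug 1, 2030.

1 August 2030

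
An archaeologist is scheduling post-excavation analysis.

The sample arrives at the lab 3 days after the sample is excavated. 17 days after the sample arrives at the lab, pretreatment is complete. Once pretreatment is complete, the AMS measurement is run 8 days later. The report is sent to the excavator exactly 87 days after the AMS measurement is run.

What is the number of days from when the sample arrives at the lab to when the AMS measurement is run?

Causal path: the sample arrives at the lab → pretreatment is complete → the AMS measurement is run.
Total delay along the path: 17 + 8 = 25 days.

25 days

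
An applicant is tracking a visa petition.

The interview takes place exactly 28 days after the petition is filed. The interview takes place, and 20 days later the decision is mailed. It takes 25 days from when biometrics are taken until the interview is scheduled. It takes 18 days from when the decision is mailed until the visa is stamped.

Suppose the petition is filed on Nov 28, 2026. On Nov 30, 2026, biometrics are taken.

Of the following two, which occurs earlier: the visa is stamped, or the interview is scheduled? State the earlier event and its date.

The petition is filed: Nov 28, 2026.
The interview takes place: Nov 28, 2026 + 28 days = Dec 26, 2026.
The decision is mailed: Dec 26, 2026 + 20 days = Jan 15, 2027.
The visa is stamped: Jan 15, 2027 + 18 days = Feb 2, 2027.
Biometrics are taken: Nov 30, 2026.
The interview is scheduled: Nov 30, 2026 + 25 days = Dec 25, 2026.
Comparing: the visa is stamped on Feb 2, 2027 vs the interview is scheduled on Dec 25, 2026. Earlier: the interview is scheduled.

The interview is scheduled — Dec 25, 2026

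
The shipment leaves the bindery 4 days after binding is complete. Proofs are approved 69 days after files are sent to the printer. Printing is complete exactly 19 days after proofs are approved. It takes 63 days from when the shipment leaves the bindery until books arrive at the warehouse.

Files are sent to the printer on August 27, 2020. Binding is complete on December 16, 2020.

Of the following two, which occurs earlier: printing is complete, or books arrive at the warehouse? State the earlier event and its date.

Files are sent to the printer: Aug 27, 2020.
Proofs are approved: Aug 27, 2020 + 69 days = Nov 4, 2020.
Printing is complete: Nov 4, 2020 + 19 days = Nov 23, 2020.
Binding is complete: Dec 16, 2020.
The shipment leaves the bindery: Dec 16, 2020 + 4 days = Dec 20, 2020.
Books arrive at the warehouse: Dec 20, 2020 + 63 days = Feb 21, 2021.
Comparing: printing is complete on Nov 23, 2020 vs books arrive at the warehouse on Feb 21, 2021. Earlier: printing is complete.

Printing is complete — November 23, 2020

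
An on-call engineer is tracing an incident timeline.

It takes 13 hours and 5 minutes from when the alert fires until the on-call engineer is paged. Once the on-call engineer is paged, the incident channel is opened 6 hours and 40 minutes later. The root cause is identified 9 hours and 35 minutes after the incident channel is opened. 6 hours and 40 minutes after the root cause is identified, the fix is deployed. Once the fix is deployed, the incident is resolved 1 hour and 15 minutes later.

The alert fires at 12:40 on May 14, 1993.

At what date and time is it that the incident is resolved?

01:55 on May 16, 1993

The alert fires: 12:40 May 14, 1993.
The on-call engineer is paged: 12:40 May 14, 1993 + 13h05m = 01:45 May 15, 1993.
The incident channel is opened: 01:45 May 15, 1993 + 6h40m = 08:25 May 15, 1993.
The root cause is identified: 08:25 May 15, 1993 + 9h35m = 18:00 May 15, 1993.
The fix is deployed: 18:00 May 15, 1993 + 6h40m = 00:40 May 16, 1993.
The incident is resolved: 00:40 May 16, 1993 + 1h15m = 01:55 May 16, 1993.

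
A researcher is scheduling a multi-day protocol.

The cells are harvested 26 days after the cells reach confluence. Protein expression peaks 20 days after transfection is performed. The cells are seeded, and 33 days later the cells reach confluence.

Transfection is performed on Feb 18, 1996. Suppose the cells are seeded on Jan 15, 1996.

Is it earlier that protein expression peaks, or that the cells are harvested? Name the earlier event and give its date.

Transfection is performed: Feb 18, 1996.
Protein expression peaks: Feb 18, 1996 + 20 days = Mar 9, 1996.
The cells are seeded: Jan 15, 1996.
The cells reach confluence: Jan 15, 1996 + 33 days = Feb 17, 1996.
The cells are harvested: Feb 17, 1996 + 26 days = Mar 14, 1996.
Comparing: protein expression peaks on Mar 9, 1996 vs the cells are harvested on Mar 14, 1996. Earlier: protein expression peaks.

Protein expression peaks — Mar 9, 1996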